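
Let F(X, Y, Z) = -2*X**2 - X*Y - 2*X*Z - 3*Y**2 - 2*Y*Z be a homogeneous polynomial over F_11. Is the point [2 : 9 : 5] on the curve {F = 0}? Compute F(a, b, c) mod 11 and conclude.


F(2,9,5) ≡ 6 (mod 11); P is NOT on the curve.

Evaluate F(2, 9, 5) term-by-term (mod 11).
  -2*X**2 ↦ -2·4·1·1 = -8
  -X*Y ↦ -1·2·9·1 = -18
  -2*X*Z ↦ -2·2·1·5 = -20
  -3*Y**2 ↦ -3·1·81·1 = -243
  -2*Y*Z ↦ -2·1·9·5 = -90
Sum: F(2, 9, 5) = (-8) + (-18) + (-20) + (-243) + (-90) = -379.
Reducing mod 11: -379 ≡ 6 (mod 11).
Since F(a, b, c) ≡ 6 ≠ 0 (mod 11), P does NOT lie on the curve.


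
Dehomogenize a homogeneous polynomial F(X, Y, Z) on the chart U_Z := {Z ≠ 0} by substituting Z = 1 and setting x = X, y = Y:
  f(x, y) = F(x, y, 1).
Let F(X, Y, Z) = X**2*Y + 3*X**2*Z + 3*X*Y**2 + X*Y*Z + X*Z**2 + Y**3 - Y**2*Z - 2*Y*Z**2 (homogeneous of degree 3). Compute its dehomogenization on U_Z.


f(x, y) = x**2*y + 3*x**2 + 3*x*y**2 + x*y + x + y**3 - y**2 - 2*y

On U_Z we set Z = 1. Each monomial c·X^i·Y^j·Z^k in F becomes c·x^i·y^j·1^k = c·x^i·y^j.
Substituting Z = 1: F(X, Y, 1) = x**2*y + 3*x**2 + 3*x*y**2 + x*y + x + y**3 - y**2 - 2*y.
Note: deg(f) ≤ deg(F) = 3; strict inequality happens when F is divisible by Z (lost terms).


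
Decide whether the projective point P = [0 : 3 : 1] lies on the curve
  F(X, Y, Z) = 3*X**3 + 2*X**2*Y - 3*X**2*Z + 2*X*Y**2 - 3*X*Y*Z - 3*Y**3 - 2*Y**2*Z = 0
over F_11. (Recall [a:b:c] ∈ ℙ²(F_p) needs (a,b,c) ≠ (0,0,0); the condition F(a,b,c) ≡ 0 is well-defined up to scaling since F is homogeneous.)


F(0,3,1) ≡ 0 (mod 11); P is on the curve.

Evaluate F(0, 3, 1) term-by-term (mod 11).
  3*X**3 ↦ 3·0·1·1 = 0
  2*X**2*Y ↦ 2·0·3·1 = 0
  -3*X**2*Z ↦ -3·0·1·1 = 0
  2*X*Y**2 ↦ 2·0·9·1 = 0
  -3*X*Y*Z ↦ -3·0·3·1 = 0
  -3*Y**3 ↦ -3·1·27·1 = -81
  -2*Y**2*Z ↦ -2·1·9·1 = -18
Sum: F(0, 3, 1) = (0) + (0) + (0) + (0) + (0) + (-81) + (-18) = -99.
Reducing mod 11: -99 ≡ 0 (mod 11).
Since F(a, b, c) ≡ 0 (mod 11), P lies on the curve.


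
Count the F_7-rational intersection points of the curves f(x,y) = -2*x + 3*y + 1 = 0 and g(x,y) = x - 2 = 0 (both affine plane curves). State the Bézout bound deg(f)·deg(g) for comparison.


Common zeros: {(2, 1)}; count = 1; Bézout bound = 1.

deg(f) = 1, deg(g) = 1, so Bézout bound = 1.
Scan x ∈ F_7. For each x, list the y ∈ F_7 with f(x, y) ≡ 0 and those with g(x, y) ≡ 0 (mod 7); the common zeros in that column are the intersection.
  x = 0: f ≡ 0 at y ∈ {2}; g ≡ 0 at y ∈ ∅; common: ∅.
  x = 1: f ≡ 0 at y ∈ {5}; g ≡ 0 at y ∈ ∅; common: ∅.
  x = 2: f ≡ 0 at y ∈ {1}; g ≡ 0 at y ∈ {0, 1, 2, 3, 4, 5, 6}; common: {1}.
  x = 3: f ≡ 0 at y ∈ {4}; g ≡ 0 at y ∈ ∅; common: ∅.
  x = 4: f ≡ 0 at y ∈ {0}; g ≡ 0 at y ∈ ∅; common: ∅.
  x = 5: f ≡ 0 at y ∈ {3}; g ≡ 0 at y ∈ ∅; common: ∅.
  x = 6: f ≡ 0 at y ∈ {6}; g ≡ 0 at y ∈ ∅; common: ∅.
Collecting: common zeros = {(2, 1)}, so the count is 1.
Comparison with the Bézout bound: 1 ≤ 1 = deg(f)·deg(g), as expected for curves with no common component (the bound is attained).


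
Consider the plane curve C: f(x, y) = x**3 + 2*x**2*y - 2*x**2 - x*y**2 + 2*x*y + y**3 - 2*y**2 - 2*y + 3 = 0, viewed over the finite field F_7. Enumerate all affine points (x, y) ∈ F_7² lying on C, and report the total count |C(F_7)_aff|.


Affine F_7-points: {(0, 1), (3, 4), (4, 0), (6, 0), (6, 2), (6, 6)}; count = 6.

For each of the 49 pairs (x, y) ∈ F_7², evaluate f(x, y) mod 7. Record the zeros.
  x = 0: [0↦3, 1↦0, 2↦6, 3↦6, 4↦6, 5↦5, 6↦2]  zeros at y ∈ {1}
  x = 1: [0↦2, 1↦2, 2↦2, 3↦1, 4↦5, 5↦6, 6↦3]  zeros at y ∈ ∅
  x = 2: [0↦3, 1↦3, 2↦1, 3↦3, 4↦1, 5↦1, 6↦2]  zeros at y ∈ ∅
  x = 3: [0↦5, 1↦2, 2↦2, 3↦4, 4↦0, 5↦3, 6↦5]  zeros at y ∈ {4}
  x = 4: [0↦0, 1↦5, 2↦4, 3↦3, 4↦1, 5↦4, 6↦4]  zeros at y ∈ {0}
  x = 5: [0↦1, 1↦4, 2↦6, 3↦6, 4↦3, 5↦3, 6↦5]  zeros at y ∈ ∅
  x = 6: [0↦0, 1↦5, 2↦0, 3↦5, 4↦5, 5↦6, 6↦0]  zeros at y ∈ {0, 2, 6}
Collecting zeros: affine points = {(0, 1), (3, 4), (4, 0), (6, 0), (6, 2), (6, 6)}.
Total count |C(F_7)_aff| = 6.


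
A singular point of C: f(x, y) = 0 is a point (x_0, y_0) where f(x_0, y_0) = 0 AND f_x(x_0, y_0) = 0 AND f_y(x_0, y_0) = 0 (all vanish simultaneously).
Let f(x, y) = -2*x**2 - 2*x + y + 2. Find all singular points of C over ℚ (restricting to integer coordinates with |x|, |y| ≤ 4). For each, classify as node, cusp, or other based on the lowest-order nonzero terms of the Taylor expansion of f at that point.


No singular points in the scanned grid; C is smooth there.

Compute partial derivatives:
  f_x = -4*x - 2.
  f_y = 1.
f_y = 1 is a nonzero constant, so f_y never vanishes: no point (x, y) can satisfy f = f_x = f_y = 0. In particular no (x, y) ∈ {−4, ..., 4}² is singular; the curve is smooth.


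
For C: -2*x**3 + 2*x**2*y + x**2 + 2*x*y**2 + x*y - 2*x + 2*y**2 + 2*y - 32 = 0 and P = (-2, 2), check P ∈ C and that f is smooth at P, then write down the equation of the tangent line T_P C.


Tangent line at P: -36*x - 72 = 0.

Step 1: f(-2, 2) = 0, so P lies on C.
Step 2: partial derivatives
  f_x(x, y) = -6*x**2 + 4*x*y + 2*x + 2*y**2 + y - 2, f_y(x, y) = 2*x**2 + 4*x*y + x + 4*y + 2.
  f_x(P) = -36, f_y(P) = 0 (gradient nonzero, so P is smooth).
Step 3: tangent line at P: -36·(x − -2) + 0·(y − 2) = 0.
Expanding: -36*x - 72 = 0.


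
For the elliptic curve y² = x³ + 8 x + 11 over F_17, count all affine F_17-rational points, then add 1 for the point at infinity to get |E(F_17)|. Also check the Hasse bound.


Affine points = {(2, 1), (2, 16), (7, 6), (7, 11), (8, 3), (8, 14), (9, 8), (9, 9), (11, 6), (11, 11), (12, 4), (12, 13), (13, 0), (15, 2), (15, 15), (16, 6), (16, 11)}; affine count = 17; |E(F_17)| = 18.

Discriminant check: Δ ∝ 4a³ + 27b² = 4·8³ + 27·11² = 4·512 + 27·121 ≡ 11 (mod 17). Nonzero ⇒ E is nonsingular.
For each x ∈ F_17, compute rhs = x³ + 8·x + 11 mod 17, then count y ∈ F_17 with y² ≡ rhs.
  x = 0: rhs = 11, matching y values: none (0 points).
  x = 1: rhs = 3, matching y values: none (0 points).
  x = 2: rhs = 1, matching y values: 1, 16 (2 points).
  x = 3: rhs = 11, matching y values: none (0 points).
  x = 4: rhs = 5, matching y values: none (0 points).
  x = 5: rhs = 6, matching y values: none (0 points).
  x = 6: rhs = 3, matching y values: none (0 points).
  x = 7: rhs = 2, matching y values: 6, 11 (2 points).
  x = 8: rhs = 9, matching y values: 3, 14 (2 points).
  x = 9: rhs = 13, matching y values: 8, 9 (2 points).
  x = 10: rhs = 3, matching y values: none (0 points).
  x = 11: rhs = 2, matching y values: 6, 11 (2 points).
  x = 12: rhs = 16, matching y values: 4, 13 (2 points).
  x = 13: rhs = 0, matching y values: 0 (1 points).
  x = 14: rhs = 11, matching y values: none (0 points).
  x = 15: rhs = 4, matching y values: 2, 15 (2 points).
  x = 16: rhs = 2, matching y values: 6, 11 (2 points).
Total affine count: 17.
Full point count |E(F_17)| = 17 + 1 = 18.
Hasse bound: |18 − (17+1)| = |0| = 0 ≤ 2√17 ≈ 8.2462 ✓.


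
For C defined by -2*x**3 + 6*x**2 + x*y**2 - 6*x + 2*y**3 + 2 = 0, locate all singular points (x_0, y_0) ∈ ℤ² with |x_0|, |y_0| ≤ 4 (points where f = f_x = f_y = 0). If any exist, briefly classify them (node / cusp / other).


Singular points: {(1, 0)}; classification: cusp.

Compute partial derivatives:
  f_x = -6*x**2 + 12*x + y**2 - 6.
  f_y = 2*x*y + 6*y**2.
Scan x_0 ∈ {−4, ..., 4}. For each x_0, f_y(x_0, y) is a polynomial in y; find its integer roots y ∈ {−4, ..., 4}, then test f_x and f at those candidates.
  x = -4: f_y(-4, y) = 6*y**2 - 8*y; vanishes at y ∈ {0}. (-4, 0): f_x = -150 ≠ 0.
  x = -3: f_y(-3, y) = 6*y**2 - 6*y; vanishes at y ∈ {0, 1}. (-3, 0): f_x = -96 ≠ 0; (-3, 1): f_x = -95 ≠ 0.
  x = -2: f_y(-2, y) = 6*y**2 - 4*y; vanishes at y ∈ {0}. (-2, 0): f_x = -54 ≠ 0.
  x = -1: f_y(-1, y) = 6*y**2 - 2*y; vanishes at y ∈ {0}. (-1, 0): f_x = -24 ≠ 0.
  x = 0: f_y(0, y) = 6*y**2; vanishes at y ∈ {0}. (0, 0): f_x = -6 ≠ 0.
  x = 1: f_y(1, y) = 6*y**2 + 2*y; vanishes at y ∈ {0}. (1, 0): f_x = 0, f = 0 — SINGULAR.
  x = 2: f_y(2, y) = 6*y**2 + 4*y; vanishes at y ∈ {0}. (2, 0): f_x = -6 ≠ 0.
  x = 3: f_y(3, y) = 6*y**2 + 6*y; vanishes at y ∈ {-1, 0}. (3, -1): f_x = -23 ≠ 0; (3, 0): f_x = -24 ≠ 0.
  x = 4: f_y(4, y) = 6*y**2 + 8*y; vanishes at y ∈ {0}. (4, 0): f_x = -54 ≠ 0.
Only singular point on the grid: (1, 0).
Classify: substitute x = 1 + u, y = 0 + v and expand: f = -2*u**3 + u*v**2 + 2*v**3 + v**2.
No constant or linear terms (consistent with a singular point). Quadratic part: v**2. Cubic part: -2*u**3 + u*v**2 + 2*v**3.
The quadratic part v**2 is a perfect square, so there is a single (double) tangent line v = 0, i.e. y = 0. Restricting the cubic part to that line (v = 0) leaves -2*u**3 ≠ 0, so f is not divisible by v and the branch is v² ≈ 2*u**3 to lowest order — this is a cusp.
Classification: cusp.


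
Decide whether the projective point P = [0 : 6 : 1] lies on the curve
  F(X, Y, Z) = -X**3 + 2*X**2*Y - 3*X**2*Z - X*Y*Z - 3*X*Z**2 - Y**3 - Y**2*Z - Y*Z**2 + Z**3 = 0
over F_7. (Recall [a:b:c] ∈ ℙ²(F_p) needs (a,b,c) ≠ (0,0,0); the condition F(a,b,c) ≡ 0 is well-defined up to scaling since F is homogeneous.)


F(0,6,1) ≡ 2 (mod 7); P is NOT on the curve.

Evaluate F(0, 6, 1) term-by-term (mod 7).
  -X**3 ↦ -1·0·1·1 = 0
  2*X**2*Y ↦ 2·0·6·1 = 0
  -3*X**2*Z ↦ -3·0·1·1 = 0
  -X*Y*Z ↦ -1·0·6·1 = 0
  -3*X*Z**2 ↦ -3·0·1·1 = 0
  -Y**3 ↦ -1·1·216·1 = -216
  -Y**2*Z ↦ -1·1·36·1 = -36
  -Y*Z**2 ↦ -1·1·6·1 = -6
  Z**3 ↦ 1·1·1·1 = 1
Sum: F(0, 6, 1) = (0) + (0) + (0) + (0) + (0) + (-216) + (-36) + (-6) + (1) = -257.
Reducing mod 7: -257 ≡ 2 (mod 7).
Since F(a, b, c) ≡ 2 ≠ 0 (mod 7), P does NOT lie on the curve.


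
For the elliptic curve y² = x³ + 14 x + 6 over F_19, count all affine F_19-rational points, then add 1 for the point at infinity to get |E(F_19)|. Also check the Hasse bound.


Affine points = {(0, 5), (0, 14), (2, 2), (2, 17), (5, 7), (5, 12), (9, 5), (9, 14), (10, 5), (10, 14), (11, 3), (11, 16), (14, 1), (14, 18), (15, 0)}; affine count = 15; |E(F_19)| = 16.

Discriminant check: Δ ∝ 4a³ + 27b² = 4·14³ + 27·6² = 4·2744 + 27·36 ≡ 16 (mod 19). Nonzero ⇒ E is nonsingular.
For each x ∈ F_19, compute rhs = x³ + 14·x + 6 mod 19, then count y ∈ F_19 with y² ≡ rhs.
  x = 0: rhs = 6, matching y values: 5, 14 (2 points).
  x = 1: rhs = 2, matching y values: none (0 points).
  x = 2: rhs = 4, matching y values: 2, 17 (2 points).
  x = 3: rhs = 18, matching y values: none (0 points).
  x = 4: rhs = 12, matching y values: none (0 points).
  x = 5: rhs = 11, matching y values: 7, 12 (2 points).
  x = 6: rhs = 2, matching y values: none (0 points).
  x = 7: rhs = 10, matching y values: none (0 points).
  x = 8: rhs = 3, matching y values: none (0 points).
  x = 9: rhs = 6, matching y values: 5, 14 (2 points).
  x = 10: rhs = 6, matching y values: 5, 14 (2 points).
  x = 11: rhs = 9, matching y values: 3, 16 (2 points).
  x = 12: rhs = 2, matching y values: none (0 points).
  x = 13: rhs = 10, matching y values: none (0 points).
  x = 14: rhs = 1, matching y values: 1, 18 (2 points).
  x = 15: rhs = 0, matching y values: 0 (1 points).
  x = 16: rhs = 13, matching y values: none (0 points).
  x = 17: rhs = 8, matching y values: none (0 points).
  x = 18: rhs = 10, matching y values: none (0 points).
Total affine count: 15.
Full point count |E(F_19)| = 15 + 1 = 16.
Hasse bound: |16 − (19+1)| = |-4| = 4 ≤ 2√19 ≈ 8.7178 ✓.


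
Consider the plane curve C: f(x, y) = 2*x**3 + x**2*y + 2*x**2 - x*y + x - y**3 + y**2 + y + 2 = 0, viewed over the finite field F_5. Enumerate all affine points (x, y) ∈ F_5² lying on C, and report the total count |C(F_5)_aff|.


Affine F_5-points: {(0, 2), (1, 2), (2, 2), (3, 3), (4, 4)}; count = 5.

For each of the 25 pairs (x, y) ∈ F_5², evaluate f(x, y) mod 5. Record the zeros.
  x = 0: [0↦2, 1↦3, 2↦0, 3↦2, 4↦3]  zeros at y ∈ {2}
  x = 1: [0↦2, 1↦3, 2↦0, 3↦2, 4↦3]  zeros at y ∈ {2}
  x = 2: [0↦3, 1↦1, 2↦0, 3↦4, 4↦2]  zeros at y ∈ {2}
  x = 3: [0↦2, 1↦4, 2↦2, 3↦0, 4↦2]  zeros at y ∈ {3}
  x = 4: [0↦1, 1↦4, 2↦3, 3↦2, 4↦0]  zeros at y ∈ {4}
Collecting zeros: affine points = {(0, 2), (1, 2), (2, 2), (3, 3), (4, 4)}.
Total count |C(F_5)_aff| = 5.


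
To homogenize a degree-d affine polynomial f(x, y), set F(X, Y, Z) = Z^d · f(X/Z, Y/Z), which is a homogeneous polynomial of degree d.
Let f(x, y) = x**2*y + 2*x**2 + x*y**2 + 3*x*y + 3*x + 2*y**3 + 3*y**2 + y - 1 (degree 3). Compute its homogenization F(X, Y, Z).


F(X, Y, Z) = X**2*Y + 2*X**2*Z + X*Y**2 + 3*X*Y*Z + 3*X*Z**2 + 2*Y**3 + 3*Y**2*Z + Y*Z**2 - Z**3

deg(f) = 3.
Substitute x = X/Z, y = Y/Z into f, then multiply by Z^3.
  monomial 1·x^2·y^1 ↦ 1·X^2·Y^1·Z^0.
  monomial 2·x^2·y^0 ↦ 2·X^2·Y^0·Z^1.
  monomial 1·x^1·y^2 ↦ 1·X^1·Y^2·Z^0.
  monomial 3·x^1·y^1 ↦ 3·X^1·Y^1·Z^1.
  monomial 3·x^1·y^0 ↦ 3·X^1·Y^0·Z^2.
  monomial 2·x^0·y^3 ↦ 2·X^0·Y^3·Z^0.
  monomial 3·x^0·y^2 ↦ 3·X^0·Y^2·Z^1.
  monomial 1·x^0·y^1 ↦ 1·X^0·Y^1·Z^2.
  monomial -1·x^0·y^0 ↦ -1·X^0·Y^0·Z^3.
Collecting: F(X, Y, Z) = X**2*Y + 2*X**2*Z + X*Y**2 + 3*X*Y*Z + 3*X*Z**2 + 2*Y**3 + 3*Y**2*Z + Y*Z**2 - Z**3.


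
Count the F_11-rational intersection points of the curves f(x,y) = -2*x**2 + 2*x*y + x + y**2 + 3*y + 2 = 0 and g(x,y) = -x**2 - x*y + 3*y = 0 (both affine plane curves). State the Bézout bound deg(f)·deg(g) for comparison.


Common zeros: {(10, 3)}; count = 1; Bézout bound = 4.

deg(f) = 2, deg(g) = 2, so Bézout bound = 4.
Scan x ∈ F_11. For each x, list the y ∈ F_11 with f(x, y) ≡ 0 and those with g(x, y) ≡ 0 (mod 11); the common zeros in that column are the intersection.
  x = 0: f ≡ 0 at y ∈ {9, 10}; g ≡ 0 at y ∈ {0}; common: ∅.
  x = 1: f ≡ 0 at y ∈ ∅; g ≡ 0 at y ∈ {6}; common: ∅.
  x = 2: f ≡ 0 at y ∈ ∅; g ≡ 0 at y ∈ {4}; common: ∅.
  x = 3: f ≡ 0 at y ∈ {6, 7}; g ≡ 0 at y ∈ ∅; common: ∅.
  x = 4: f ≡ 0 at y ∈ {2, 9}; g ≡ 0 at y ∈ {6}; common: ∅.
  x = 5: f ≡ 0 at y ∈ {10}; g ≡ 0 at y ∈ {4}; common: ∅.
  x = 6: f ≡ 0 at y ∈ ∅; g ≡ 0 at y ∈ {10}; common: ∅.
  x = 7: f ≡ 0 at y ∈ ∅; g ≡ 0 at y ∈ {7}; common: ∅.
  x = 8: f ≡ 0 at y ∈ ∅; g ≡ 0 at y ∈ {7}; common: ∅.
  x = 9: f ≡ 0 at y ∈ {6}; g ≡ 0 at y ∈ {3}; common: ∅.
  x = 10: f ≡ 0 at y ∈ {3, 7}; g ≡ 0 at y ∈ {3}; common: {3}.
Collecting: common zeros = {(10, 3)}, so the count is 1.
Comparison with the Bézout bound: 1 ≤ 4 = deg(f)·deg(g), as expected for curves with no common component (the affine F_11-count falls short of the bound because intersections may lie at infinity, over extension fields, or carry multiplicity).


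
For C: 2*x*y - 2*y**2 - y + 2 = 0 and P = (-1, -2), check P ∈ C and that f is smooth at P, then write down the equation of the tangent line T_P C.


Tangent line at P: -4*x + 5*y + 6 = 0.

Step 1: f(-1, -2) = 0, so P lies on C.
Step 2: partial derivatives
  f_x(x, y) = 2*y, f_y(x, y) = 2*x - 4*y - 1.
  f_x(P) = -4, f_y(P) = 5 (gradient nonzero, so P is smooth).
Step 3: tangent line at P: -4·(x − -1) + 5·(y − -2) = 0.
Expanding: -4*x + 5*y + 6 = 0.


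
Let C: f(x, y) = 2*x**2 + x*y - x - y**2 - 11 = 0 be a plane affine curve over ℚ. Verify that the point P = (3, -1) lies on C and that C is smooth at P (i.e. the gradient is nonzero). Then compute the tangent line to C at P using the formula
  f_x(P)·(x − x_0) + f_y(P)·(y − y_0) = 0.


Tangent line at P: 10*x + 5*y - 25 = 0.

Step 1: f(3, -1) = 0, so P lies on C.
Step 2: partial derivatives
  f_x(x, y) = 4*x + y - 1, f_y(x, y) = x - 2*y.
  f_x(P) = 10, f_y(P) = 5 (gradient nonzero, so P is smooth).
Step 3: tangent line at P: 10·(x − 3) + 5·(y − -1) = 0.
Expanding: 10*x + 5*y - 25 = 0.


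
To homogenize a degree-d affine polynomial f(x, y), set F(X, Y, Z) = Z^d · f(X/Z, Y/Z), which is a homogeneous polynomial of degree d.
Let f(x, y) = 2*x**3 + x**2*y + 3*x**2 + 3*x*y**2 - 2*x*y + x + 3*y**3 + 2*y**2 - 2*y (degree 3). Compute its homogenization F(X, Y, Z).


F(X, Y, Z) = 2*X**3 + X**2*Y + 3*X**2*Z + 3*X*Y**2 - 2*X*Y*Z + X*Z**2 + 3*Y**3 + 2*Y**2*Z - 2*Y*Z**2

deg(f) = 3.
Substitute x = X/Z, y = Y/Z into f, then multiply by Z^3.
  monomial 2·x^3·y^0 ↦ 2·X^3·Y^0·Z^0.
  monomial 1·x^2·y^1 ↦ 1·X^2·Y^1·Z^0.
  monomial 3·x^2·y^0 ↦ 3·X^2·Y^0·Z^1.
  monomial 3·x^1·y^2 ↦ 3·X^1·Y^2·Z^0.
  monomial -2·x^1·y^1 ↦ -2·X^1·Y^1·Z^1.
  monomial 1·x^1·y^0 ↦ 1·X^1·Y^0·Z^2.
  monomial 3·x^0·y^3 ↦ 3·X^0·Y^3·Z^0.
  monomial 2·x^0·y^2 ↦ 2·X^0·Y^2·Z^1.
  monomial -2·x^0·y^1 ↦ -2·X^0·Y^1·Z^2.
Collecting: F(X, Y, Z) = 2*X**3 + X**2*Y + 3*X**2*Z + 3*X*Y**2 - 2*X*Y*Z + X*Z**2 + 3*Y**3 + 2*Y**2*Z - 2*Y*Z**2.


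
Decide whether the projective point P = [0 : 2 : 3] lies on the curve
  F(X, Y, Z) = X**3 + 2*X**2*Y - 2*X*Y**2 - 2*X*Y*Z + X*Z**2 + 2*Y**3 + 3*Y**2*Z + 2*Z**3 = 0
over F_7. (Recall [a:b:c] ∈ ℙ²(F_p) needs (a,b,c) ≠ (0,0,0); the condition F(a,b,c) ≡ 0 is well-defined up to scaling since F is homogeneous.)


F(0,2,3) ≡ 1 (mod 7); P is NOT on the curve.

Evaluate F(0, 2, 3) term-by-term (mod 7).
  X**3 ↦ 1·0·1·1 = 0
  2*X**2*Y ↦ 2·0·2·1 = 0
  -2*X*Y**2 ↦ -2·0·4·1 = 0
  -2*X*Y*Z ↦ -2·0·2·3 = 0
  X*Z**2 ↦ 1·0·1·9 = 0
  2*Y**3 ↦ 2·1·8·1 = 16
  3*Y**2*Z ↦ 3·1·4·3 = 36
  2*Z**3 ↦ 2·1·1·27 = 54
Sum: F(0, 2, 3) = (0) + (0) + (0) + (0) + (0) + (16) + (36) + (54) = 106.
Reducing mod 7: 106 ≡ 1 (mod 7).
Since F(a, b, c) ≡ 1 ≠ 0 (mod 7), P does NOT lie on the curve.


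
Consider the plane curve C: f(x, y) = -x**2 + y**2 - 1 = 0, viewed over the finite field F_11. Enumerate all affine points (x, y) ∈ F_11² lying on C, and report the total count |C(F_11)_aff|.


Affine F_11-points: {(0, 1), (0, 10), (2, 4), (2, 7), (5, 2), (5, 9), (6, 2), (6, 9), (9, 4), (9, 7)}; count = 10.

For each of the 121 pairs (x, y) ∈ F_11², evaluate f(x, y) mod 11. Record the zeros.
  x = 0: [0↦10, 1↦0, 2↦3, 3↦8, 4↦4, 5↦2, 6↦2, 7↦4, 8↦8, 9↦3, 10↦0]  zeros at y ∈ {1, 10}
  x = 1: [0↦9, 1↦10, 2↦2, 3↦7, 4↦3, 5↦1, 6↦1, 7↦3, 8↦7, 9↦2, 10↦10]  zeros at y ∈ ∅
  x = 2: [0↦6, 1↦7, 2↦10, 3↦4, 4↦0, 5↦9, 6↦9, 7↦0, 8↦4, 9↦10, 10↦7]  zeros at y ∈ {4, 7}
  x = 3: [0↦1, 1↦2, 2↦5, 3↦10, 4↦6, 5↦4, 6↦4, 7↦6, 8↦10, 9↦5, 10↦2]  zeros at y ∈ ∅
  x = 4: [0↦5, 1↦6, 2↦9, 3↦3, 4↦10, 5↦8, 6↦8, 7↦10, 8↦3, 9↦9, 10↦6]  zeros at y ∈ ∅
  x = 5: [0↦7, 1↦8, 2↦0, 3↦5, 4↦1, 5↦10, 6↦10, 7↦1, 8↦5, 9↦0, 10↦8]  zeros at y ∈ {2, 9}
  x = 6: [0↦7, 1↦8, 2↦0, 3↦5, 4↦1, 5↦10, 6↦10, 7↦1, 8↦5, 9↦0, 10↦8]  zeros at y ∈ {2, 9}
  x = 7: [0↦5, 1↦6, 2↦9, 3↦3, 4↦10, 5↦8, 6↦8, 7↦10, 8↦3, 9↦9, 10↦6]  zeros at y ∈ ∅
  x = 8: [0↦1, 1↦2, 2↦5, 3↦10, 4↦6, 5↦4, 6↦4, 7↦6, 8↦10, 9↦5, 10↦2]  zeros at y ∈ ∅
  x = 9: [0↦6, 1↦7, 2↦10, 3↦4, 4↦0, 5↦9, 6↦9, 7↦0, 8↦4, 9↦10, 10↦7]  zeros at y ∈ {4, 7}
  x = 10: [0↦9, 1↦10, 2↦2, 3↦7, 4↦3, 5↦1, 6↦1, 7↦3, 8↦7, 9↦2, 10↦10]  zeros at y ∈ ∅
Collecting zeros: affine points = {(0, 1), (0, 10), (2, 4), (2, 7), (5, 2), (5, 9), (6, 2), (6, 9), (9, 4), (9, 7)}.
Total count |C(F_11)_aff| = 10.


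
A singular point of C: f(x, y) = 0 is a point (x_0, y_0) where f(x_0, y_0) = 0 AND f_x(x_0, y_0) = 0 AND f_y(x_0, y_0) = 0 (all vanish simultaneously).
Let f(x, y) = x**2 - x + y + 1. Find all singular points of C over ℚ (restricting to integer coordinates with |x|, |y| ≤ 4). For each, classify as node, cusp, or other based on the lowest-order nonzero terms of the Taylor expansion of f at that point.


No singular points in the scanned grid; C is smooth there.

Compute partial derivatives:
  f_x = 2*x - 1.
  f_y = 1.
f_y = 1 is a nonzero constant, so f_y never vanishes: no point (x, y) can satisfy f = f_x = f_y = 0. In particular no (x, y) ∈ {−4, ..., 4}² is singular; the curve is smooth.


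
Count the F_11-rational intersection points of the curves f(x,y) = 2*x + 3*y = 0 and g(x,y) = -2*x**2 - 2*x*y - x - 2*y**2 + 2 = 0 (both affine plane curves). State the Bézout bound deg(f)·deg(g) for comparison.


Common zeros: {(4, 1)}; count = 1; Bézout bound = 2.

deg(f) = 1, deg(g) = 2, so Bézout bound = 2.
Scan x ∈ F_11. For each x, list the y ∈ F_11 with f(x, y) ≡ 0 and those with g(x, y) ≡ 0 (mod 11); the common zeros in that column are the intersection.
  x = 0: f ≡ 0 at y ∈ {0}; g ≡ 0 at y ∈ {1, 10}; common: ∅.
  x = 1: f ≡ 0 at y ∈ {3}; g ≡ 0 at y ∈ ∅; common: ∅.
  x = 2: f ≡ 0 at y ∈ {6}; g ≡ 0 at y ∈ ∅; common: ∅.
  x = 3: f ≡ 0 at y ∈ {9}; g ≡ 0 at y ∈ {3, 5}; common: ∅.
  x = 4: f ≡ 0 at y ∈ {1}; g ≡ 0 at y ∈ {1, 6}; common: {1}.
  x = 5: f ≡ 0 at y ∈ {4}; g ≡ 0 at y ∈ ∅; common: ∅.
  x = 6: f ≡ 0 at y ∈ {7}; g ≡ 0 at y ∈ {6, 10}; common: ∅.
  x = 7: f ≡ 0 at y ∈ {10}; g ≡ 0 at y ∈ ∅; common: ∅.
  x = 8: f ≡ 0 at y ∈ {2}; g ≡ 0 at y ∈ {5, 9}; common: ∅.
  x = 9: f ≡ 0 at y ∈ {5}; g ≡ 0 at y ∈ ∅; common: ∅.
  x = 10: f ≡ 0 at y ∈ {8}; g ≡ 0 at y ∈ {3, 9}; common: ∅.
Collecting: common zeros = {(4, 1)}, so the count is 1.
Comparison with the Bézout bound: 1 ≤ 2 = deg(f)·deg(g), as expected for curves with no common component (the affine F_11-count falls short of the bound because intersections may lie at infinity, over extension fields, or carry multiplicity).


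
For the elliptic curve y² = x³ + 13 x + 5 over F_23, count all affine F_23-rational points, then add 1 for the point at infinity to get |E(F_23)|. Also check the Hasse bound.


Affine points = {(2, 4), (2, 19), (3, 5), (3, 18), (4, 11), (4, 12), (6, 0), (7, 5), (7, 18), (8, 0), (9, 0), (10, 10), (10, 13), (12, 7), (12, 16), (13, 5), (13, 18), (16, 10), (16, 13), (19, 2), (19, 21), (20, 10), (20, 13)}; affine count = 23; |E(F_23)| = 24.

Discriminant check: Δ ∝ 4a³ + 27b² = 4·13³ + 27·5² = 4·2197 + 27·25 ≡ 10 (mod 23). Nonzero ⇒ E is nonsingular.
For each x ∈ F_23, compute rhs = x³ + 13·x + 5 mod 23, then count y ∈ F_23 with y² ≡ rhs.
  x = 0: rhs = 5, matching y values: none (0 points).
  x = 1: rhs = 19, matching y values: none (0 points).
  x = 2: rhs = 16, matching y values: 4, 19 (2 points).
  x = 3: rhs = 2, matching y values: 5, 18 (2 points).
  x = 4: rhs = 6, matching y values: 11, 12 (2 points).
  x = 5: rhs = 11, matching y values: none (0 points).
  x = 6: rhs = 0, matching y values: 0 (1 points).
  x = 7: rhs = 2, matching y values: 5, 18 (2 points).
  x = 8: rhs = 0, matching y values: 0 (1 points).
  x = 9: rhs = 0, matching y values: 0 (1 points).
  x = 10: rhs = 8, matching y values: 10, 13 (2 points).
  x = 11: rhs = 7, matching y values: none (0 points).
  x = 12: rhs = 3, matching y values: 7, 16 (2 points).
  x = 13: rhs = 2, matching y values: 5, 18 (2 points).
  x = 14: rhs = 10, matching y values: none (0 points).
  x = 15: rhs = 10, matching y values: none (0 points).
  x = 16: rhs = 8, matching y values: 10, 13 (2 points).
  x = 17: rhs = 10, matching y values: none (0 points).
  x = 18: rhs = 22, matching y values: none (0 points).
  x = 19: rhs = 4, matching y values: 2, 21 (2 points).
  x = 20: rhs = 8, matching y values: 10, 13 (2 points).
  x = 21: rhs = 17, matching y values: none (0 points).
  x = 22: rhs = 14, matching y values: none (0 points).
Total affine count: 23.
Full point count |E(F_23)| = 23 + 1 = 24.
Hasse bound: |24 − (23+1)| = |0| = 0 ≤ 2√23 ≈ 9.5917 ✓.


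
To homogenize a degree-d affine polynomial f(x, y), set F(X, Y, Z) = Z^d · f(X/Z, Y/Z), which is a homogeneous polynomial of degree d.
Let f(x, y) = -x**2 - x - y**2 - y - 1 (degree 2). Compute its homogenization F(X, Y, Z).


F(X, Y, Z) = -X**2 - X*Z - Y**2 - Y*Z - Z**2

deg(f) = 2.
Substitute x = X/Z, y = Y/Z into f, then multiply by Z^2.
  monomial -1·x^2·y^0 ↦ -1·X^2·Y^0·Z^0.
  monomial -1·x^1·y^0 ↦ -1·X^1·Y^0·Z^1.
  monomial -1·x^0·y^2 ↦ -1·X^0·Y^2·Z^0.
  monomial -1·x^0·y^1 ↦ -1·X^0·Y^1·Z^1.
  monomial -1·x^0·y^0 ↦ -1·X^0·Y^0·Z^2.
Collecting: F(X, Y, Z) = -X**2 - X*Z - Y**2 - Y*Z - Z**2.


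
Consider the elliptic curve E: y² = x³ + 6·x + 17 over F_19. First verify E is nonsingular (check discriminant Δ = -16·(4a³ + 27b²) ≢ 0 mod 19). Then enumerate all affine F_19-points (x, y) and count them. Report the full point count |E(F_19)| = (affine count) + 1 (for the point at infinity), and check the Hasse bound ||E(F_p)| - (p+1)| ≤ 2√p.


Affine points = {(0, 6), (0, 13), (1, 9), (1, 10), (3, 9), (3, 10), (5, 1), (5, 18), (8, 8), (8, 11), (15, 9), (15, 10), (17, 4), (17, 15)}; affine count = 14; |E(F_19)| = 15.

Discriminant check: Δ ∝ 4a³ + 27b² = 4·6³ + 27·17² = 4·216 + 27·289 ≡ 3 (mod 19). Nonzero ⇒ E is nonsingular.
For each x ∈ F_19, compute rhs = x³ + 6·x + 17 mod 19, then count y ∈ F_19 with y² ≡ rhs.
  x = 0: rhs = 17, matching y values: 6, 13 (2 points).
  x = 1: rhs = 5, matching y values: 9, 10 (2 points).
  x = 2: rhs = 18, matching y values: none (0 points).
  x = 3: rhs = 5, matching y values: 9, 10 (2 points).
  x = 4: rhs = 10, matching y values: none (0 points).
  x = 5: rhs = 1, matching y values: 1, 18 (2 points).
  x = 6: rhs = 3, matching y values: none (0 points).
  x = 7: rhs = 3, matching y values: none (0 points).
  x = 8: rhs = 7, matching y values: 8, 11 (2 points).
  x = 9: rhs = 2, matching y values: none (0 points).
  x = 10: rhs = 13, matching y values: none (0 points).
  x = 11: rhs = 8, matching y values: none (0 points).
  x = 12: rhs = 12, matching y values: none (0 points).
  x = 13: rhs = 12, matching y values: none (0 points).
  x = 14: rhs = 14, matching y values: none (0 points).
  x = 15: rhs = 5, matching y values: 9, 10 (2 points).
  x = 16: rhs = 10, matching y values: none (0 points).
  x = 17: rhs = 16, matching y values: 4, 15 (2 points).
  x = 18: rhs = 10, matching y values: none (0 points).
Total affine count: 14.
Full point count |E(F_19)| = 14 + 1 = 15.
Hasse bound: |15 − (19+1)| = |-5| = 5 ≤ 2√19 ≈ 8.7178 ✓.


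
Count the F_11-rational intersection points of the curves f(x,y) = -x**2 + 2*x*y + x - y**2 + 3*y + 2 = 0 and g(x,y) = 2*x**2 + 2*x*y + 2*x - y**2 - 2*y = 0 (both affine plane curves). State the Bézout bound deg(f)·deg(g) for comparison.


Common zeros: {(4, 10), (10, 0)}; count = 2; Bézout bound = 4.

deg(f) = 2, deg(g) = 2, so Bézout bound = 4.
Scan x ∈ F_11. For each x, list the y ∈ F_11 with f(x, y) ≡ 0 and those with g(x, y) ≡ 0 (mod 11); the common zeros in that column are the intersection.
  x = 0: f ≡ 0 at y ∈ ∅; g ≡ 0 at y ∈ {0, 9}; common: ∅.
  x = 1: f ≡ 0 at y ∈ {8}; g ≡ 0 at y ∈ {2, 9}; common: ∅.
  x = 2: f ≡ 0 at y ∈ {0, 7}; g ≡ 0 at y ∈ ∅; common: ∅.
  x = 3: f ≡ 0 at y ∈ ∅; g ≡ 0 at y ∈ ∅; common: ∅.
  x = 4: f ≡ 0 at y ∈ {1, 10}; g ≡ 0 at y ∈ {7, 10}; common: {10}.
  x = 5: f ≡ 0 at y ∈ {5, 8}; g ≡ 0 at y ∈ ∅; common: ∅.
  x = 6: f ≡ 0 at y ∈ {5, 10}; g ≡ 0 at y ∈ ∅; common: ∅.
  x = 7: f ≡ 0 at y ∈ ∅; g ≡ 0 at y ∈ {2, 10}; common: ∅.
  x = 8: f ≡ 0 at y ∈ ∅; g ≡ 0 at y ∈ ∅; common: ∅.
  x = 9: f ≡ 0 at y ∈ ∅; g ≡ 0 at y ∈ ∅; common: ∅.
  x = 10: f ≡ 0 at y ∈ {0, 1}; g ≡ 0 at y ∈ {0, 7}; common: {0}.
Collecting: common zeros = {(4, 10), (10, 0)}, so the count is 2.
Comparison with the Bézout bound: 2 ≤ 4 = deg(f)·deg(g), as expected for curves with no common component (the affine F_11-count falls short of the bound because intersections may lie at infinity, over extension fields, or carry multiplicity).


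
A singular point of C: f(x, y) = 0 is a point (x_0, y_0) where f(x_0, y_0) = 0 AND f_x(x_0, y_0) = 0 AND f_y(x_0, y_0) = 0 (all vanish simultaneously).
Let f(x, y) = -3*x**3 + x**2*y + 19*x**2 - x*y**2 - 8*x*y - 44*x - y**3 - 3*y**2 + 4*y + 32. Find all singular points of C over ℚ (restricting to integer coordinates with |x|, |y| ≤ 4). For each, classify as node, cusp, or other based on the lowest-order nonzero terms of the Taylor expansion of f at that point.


Singular points: {(2, -2)}; classification: node.

Compute partial derivatives:
  f_x = -9*x**2 + 2*x*y + 38*x - y**2 - 8*y - 44.
  f_y = x**2 - 2*x*y - 8*x - 3*y**2 - 6*y + 4.
Scan x_0 ∈ {−4, ..., 4}. For each x_0, f_y(x_0, y) is a polynomial in y; find its integer roots y ∈ {−4, ..., 4}, then test f_x and f at those candidates.
  x = -4: f_y(-4, y) = -3*y**2 + 2*y + 52; no integer root y with |y| ≤ 4.
  x = -3: f_y(-3, y) = 37 - 3*y**2; no integer root y with |y| ≤ 4.
  x = -2: f_y(-2, y) = -3*y**2 - 2*y + 24; no integer root y with |y| ≤ 4.
  x = -1: f_y(-1, y) = -3*y**2 - 4*y + 13; no integer root y with |y| ≤ 4.
  x = 0: f_y(0, y) = -3*y**2 - 6*y + 4; no integer root y with |y| ≤ 4.
  x = 1: f_y(1, y) = -3*y**2 - 8*y - 3; no integer root y with |y| ≤ 4.
  x = 2: f_y(2, y) = -3*y**2 - 10*y - 8; vanishes at y ∈ {-2}. (2, -2): f_x = 0, f = 0 — SINGULAR.
  x = 3: f_y(3, y) = -3*y**2 - 12*y - 11; no integer root y with |y| ≤ 4.
  x = 4: f_y(4, y) = -3*y**2 - 14*y - 12; no integer root y with |y| ≤ 4.
Only singular point on the grid: (2, -2).
Classify: substitute x = 2 + u, y = -2 + v and expand: f = -3*u**3 + u**2*v - u**2 - u*v**2 - v**3 + v**2.
No constant or linear terms (consistent with a singular point). Quadratic part: -u**2 + v**2. Cubic part: -3*u**3 + u**2*v - u*v**2 - v**3.
The quadratic part v**2 - u**2 = (v − u)(v + u) splits into two distinct linear factors, so there are two distinct tangent lines y − -2 = ±(x − 2) — this is a node (ordinary double point).
Classification: node.


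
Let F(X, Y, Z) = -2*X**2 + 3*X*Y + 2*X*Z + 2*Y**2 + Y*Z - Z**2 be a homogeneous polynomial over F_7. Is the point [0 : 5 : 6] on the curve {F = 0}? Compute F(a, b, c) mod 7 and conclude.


F(0,5,6) ≡ 2 (mod 7); P is NOT on the curve.

Evaluate F(0, 5, 6) term-by-term (mod 7).
  -2*X**2 ↦ -2·0·1·1 = 0
  3*X*Y ↦ 3·0·5·1 = 0
  2*X*Z ↦ 2·0·1·6 = 0
  2*Y**2 ↦ 2·1·25·1 = 50
  Y*Z ↦ 1·1·5·6 = 30
  -Z**2 ↦ -1·1·1·36 = -36
Sum: F(0, 5, 6) = (0) + (0) + (0) + (50) + (30) + (-36) = 44.
Reducing mod 7: 44 ≡ 2 (mod 7).
Since F(a, b, c) ≡ 2 ≠ 0 (mod 7), P does NOT lie on the curve.


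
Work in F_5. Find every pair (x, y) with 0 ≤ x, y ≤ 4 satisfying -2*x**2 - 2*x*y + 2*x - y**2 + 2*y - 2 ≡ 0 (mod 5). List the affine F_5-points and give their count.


Affine F_5-points: {(0, 3), (0, 4), (2, 4), (3, 3)}; count = 4.

For each of the 25 pairs (x, y) ∈ F_5², evaluate f(x, y) mod 5. Record the zeros.
  x = 0: [0↦3, 1↦4, 2↦3, 3↦0, 4↦0]  zeros at y ∈ {3, 4}
  x = 1: [0↦3, 1↦2, 2↦4, 3↦4, 4↦2]  zeros at y ∈ ∅
  x = 2: [0↦4, 1↦1, 2↦1, 3↦4, 4↦0]  zeros at y ∈ {4}
  x = 3: [0↦1, 1↦1, 2↦4, 3↦0, 4↦4]  zeros at y ∈ {3}
  x = 4: [0↦4, 1↦2, 2↦3, 3↦2, 4↦4]  zeros at y ∈ ∅
Collecting zeros: affine points = {(0, 3), (0, 4), (2, 4), (3, 3)}.
Total count |C(F_5)_aff| = 4.


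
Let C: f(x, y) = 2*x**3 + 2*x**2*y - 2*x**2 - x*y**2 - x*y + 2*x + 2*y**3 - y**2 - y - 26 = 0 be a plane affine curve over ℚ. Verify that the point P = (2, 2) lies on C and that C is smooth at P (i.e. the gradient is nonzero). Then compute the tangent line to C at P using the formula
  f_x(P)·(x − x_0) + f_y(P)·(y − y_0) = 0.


Tangent line at P: 28*x + 17*y - 90 = 0.

Step 1: f(2, 2) = 0, so P lies on C.
Step 2: partial derivatives
  f_x(x, y) = 6*x**2 + 4*x*y - 4*x - y**2 - y + 2, f_y(x, y) = 2*x**2 - 2*x*y - x + 6*y**2 - 2*y - 1.
  f_x(P) = 28, f_y(P) = 17 (gradient nonzero, so P is smooth).
Step 3: tangent line at P: 28·(x − 2) + 17·(y − 2) = 0.
Expanding: 28*x + 17*y - 90 = 0.


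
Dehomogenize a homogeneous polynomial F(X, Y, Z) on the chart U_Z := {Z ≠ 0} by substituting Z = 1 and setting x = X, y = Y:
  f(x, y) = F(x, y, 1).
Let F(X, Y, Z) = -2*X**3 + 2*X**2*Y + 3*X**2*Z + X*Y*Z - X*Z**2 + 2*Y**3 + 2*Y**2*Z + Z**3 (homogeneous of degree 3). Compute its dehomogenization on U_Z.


f(x, y) = -2*x**3 + 2*x**2*y + 3*x**2 + x*y - x + 2*y**3 + 2*y**2 + 1

On U_Z we set Z = 1. Each monomial c·X^i·Y^j·Z^k in F becomes c·x^i·y^j·1^k = c·x^i·y^j.
Substituting Z = 1: F(X, Y, 1) = -2*x**3 + 2*x**2*y + 3*x**2 + x*y - x + 2*y**3 + 2*y**2 + 1.
Note: deg(f) ≤ deg(F) = 3; strict inequality happens when F is divisible by Z (lost terms).


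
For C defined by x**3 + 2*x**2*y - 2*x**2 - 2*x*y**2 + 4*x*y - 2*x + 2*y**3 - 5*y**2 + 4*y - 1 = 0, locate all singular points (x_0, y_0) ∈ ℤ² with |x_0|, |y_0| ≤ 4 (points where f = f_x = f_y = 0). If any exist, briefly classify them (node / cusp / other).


Singular points: {(0, 1)}; classification: cusp.

Compute partial derivatives:
  f_x = 3*x**2 + 4*x*y - 4*x - 2*y**2 + 4*y - 2.
  f_y = 2*x**2 - 4*x*y + 4*x + 6*y**2 - 10*y + 4.
Scan x_0 ∈ {−4, ..., 4}. For each x_0, f_y(x_0, y) is a polynomial in y; find its integer roots y ∈ {−4, ..., 4}, then test f_x and f at those candidates.
  x = -4: f_y(-4, y) = 6*y**2 + 6*y + 20; no integer root y with |y| ≤ 4.
  x = -3: f_y(-3, y) = 6*y**2 + 2*y + 10; no integer root y with |y| ≤ 4.
  x = -2: f_y(-2, y) = 6*y**2 - 2*y + 4; no integer root y with |y| ≤ 4.
  x = -1: f_y(-1, y) = 6*y**2 - 6*y + 2; no integer root y with |y| ≤ 4.
  x = 0: f_y(0, y) = 6*y**2 - 10*y + 4; vanishes at y ∈ {1}. (0, 1): f_x = 0, f = 0 — SINGULAR.
  x = 1: f_y(1, y) = 6*y**2 - 14*y + 10; no integer root y with |y| ≤ 4.
  x = 2: f_y(2, y) = 6*y**2 - 18*y + 20; no integer root y with |y| ≤ 4.
  x = 3: f_y(3, y) = 6*y**2 - 22*y + 34; no integer root y with |y| ≤ 4.
  x = 4: f_y(4, y) = 6*y**2 - 26*y + 52; no integer root y with |y| ≤ 4.
Only singular point on the grid: (0, 1).
Classify: substitute x = 0 + u, y = 1 + v and expand: f = u**3 + 2*u**2*v - 2*u*v**2 + 2*v**3 + v**2.
No constant or linear terms (consistent with a singular point). Quadratic part: v**2. Cubic part: u**3 + 2*u**2*v - 2*u*v**2 + 2*v**3.
The quadratic part v**2 is a perfect square, so there is a single (double) tangent line v = 0, i.e. y = 1. Restricting the cubic part to that line (v = 0) leaves u**3 ≠ 0, so f is not divisible by v and the branch is v² ≈ -u**3 to lowest order — this is a cusp.
Classification: cusp.


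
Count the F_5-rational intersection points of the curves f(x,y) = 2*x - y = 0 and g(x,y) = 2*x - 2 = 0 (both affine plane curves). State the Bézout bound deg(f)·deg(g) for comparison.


Common zeros: {(1, 2)}; count = 1; Bézout bound = 1.

deg(f) = 1, deg(g) = 1, so Bézout bound = 1.
Scan x ∈ F_5. For each x, list the y ∈ F_5 with f(x, y) ≡ 0 and those with g(x, y) ≡ 0 (mod 5); the common zeros in that column are the intersection.
  x = 0: f ≡ 0 at y ∈ {0}; g ≡ 0 at y ∈ ∅; common: ∅.
  x = 1: f ≡ 0 at y ∈ {2}; g ≡ 0 at y ∈ {0, 1, 2, 3, 4}; common: {2}.
  x = 2: f ≡ 0 at y ∈ {4}; g ≡ 0 at y ∈ ∅; common: ∅.
  x = 3: f ≡ 0 at y ∈ {1}; g ≡ 0 at y ∈ ∅; common: ∅.
  x = 4: f ≡ 0 at y ∈ {3}; g ≡ 0 at y ∈ ∅; common: ∅.
Collecting: common zeros = {(1, 2)}, so the count is 1.
Comparison with the Bézout bound: 1 ≤ 1 = deg(f)·deg(g), as expected for curves with no common component (the bound is attained).


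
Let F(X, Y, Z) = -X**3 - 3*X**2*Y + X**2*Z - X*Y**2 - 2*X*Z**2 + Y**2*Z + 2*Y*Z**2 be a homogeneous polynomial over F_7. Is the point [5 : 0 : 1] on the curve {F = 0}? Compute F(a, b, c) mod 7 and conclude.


F(5,0,1) ≡ 2 (mod 7); P is NOT on the curve.

Evaluate F(5, 0, 1) term-by-term (mod 7).
  -X**3 ↦ -1·125·1·1 = -125
  -3*X**2*Y ↦ -3·25·0·1 = 0
  X**2*Z ↦ 1·25·1·1 = 25
  -X*Y**2 ↦ -1·5·0·1 = 0
  -2*X*Z**2 ↦ -2·5·1·1 = -10
  Y**2*Z ↦ 1·1·0·1 = 0
  2*Y*Z**2 ↦ 2·1·0·1 = 0
Sum: F(5, 0, 1) = (-125) + (0) + (25) + (0) + (-10) + (0) + (0) = -110.
Reducing mod 7: -110 ≡ 2 (mod 7).
Since F(a, b, c) ≡ 2 ≠ 0 (mod 7), P does NOT lie on the curve.


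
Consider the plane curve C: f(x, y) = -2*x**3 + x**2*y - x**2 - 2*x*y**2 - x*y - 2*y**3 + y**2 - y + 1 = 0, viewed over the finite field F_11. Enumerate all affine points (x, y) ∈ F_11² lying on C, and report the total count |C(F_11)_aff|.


Affine F_11-points: {(1, 10), (3, 2), (4, 0), (4, 2), (5, 3), (6, 1), (6, 5), (8, 3), (8, 7), (8, 10), (9, 6), (10, 2), (10, 3)}; count = 13.

For each of the 121 pairs (x, y) ∈ F_11², evaluate f(x, y) mod 11. Record the zeros.
  x = 0: [0↦1, 1↦10, 2↦9, 3↦8, 4↦6, 5↦2, 6↦6, 7↦6, 8↦1, 9↦1, 10↦5]  zeros at y ∈ ∅
  x = 1: [0↦9, 1↦5, 2↦9, 3↦9, 4↦4, 5↦4, 6↦8, 7↦4, 8↦2, 9↦1, 10↦0]  zeros at y ∈ {10}
  x = 2: [0↦3, 1↦10, 2↦10, 3↦2, 4↦7, 5↦2, 6↦8, 7↦2, 8↦5, 9↦5, 10↦1]  zeros at y ∈ ∅
  x = 3: [0↦4, 1↦2, 2↦0, 3↦8, 4↦3, 5↦6, 6↦5, 7↦10, 8↦9, 9↦1, 10↦7]  zeros at y ∈ {2}
  x = 4: [0↦0, 1↦2, 2↦0, 3↦4, 4↦2, 5↦4, 6↦9, 7↦5, 8↦2, 9↦10, 10↦6]  zeros at y ∈ {0, 2}
  x = 5: [0↦1, 1↦9, 2↦9, 3↦0, 4↦3, 5↦6, 6↦8, 7↦8, 8↦5, 9↦9, 10↦8]  zeros at y ∈ {3}
  x = 6: [0↦6, 1↦0, 2↦4, 3↦6, 4↦5, 5↦0, 6↦1, 7↦7, 8↦6, 9↦8, 10↦1]  zeros at y ∈ {1, 5}
  x = 7: [0↦3, 1↦7, 2↦6, 3↦10, 4↦7, 5↦7, 6↦9, 7↦1, 8↦4, 9↦6, 10↦6]  zeros at y ∈ ∅
  x = 8: [0↦2, 1↦7, 2↦3, 3↦0, 4↦8, 5↦4, 6↦9, 7↦0, 8↦9, 9↦2, 10↦0]  zeros at y ∈ {3, 7, 10}
  x = 9: [0↦2, 1↦10, 2↦5, 3↦8, 4↦7, 5↦1, 6↦0, 7↦3, 8↦9, 9↦6, 10↦4]  zeros at y ∈ {6}
  x = 10: [0↦2, 1↦4, 2↦0, 3↦0, 4↦3, 5↦8, 6↦3, 7↦9, 8↦3, 9↦6, 10↦6]  zeros at y ∈ {2, 3}
Collecting zeros: affine points = {(1, 10), (3, 2), (4, 0), (4, 2), (5, 3), (6, 1), (6, 5), (8, 3), (8, 7), (8, 10), (9, 6), (10, 2), (10, 3)}.
Total count |C(F_11)_aff| = 13.


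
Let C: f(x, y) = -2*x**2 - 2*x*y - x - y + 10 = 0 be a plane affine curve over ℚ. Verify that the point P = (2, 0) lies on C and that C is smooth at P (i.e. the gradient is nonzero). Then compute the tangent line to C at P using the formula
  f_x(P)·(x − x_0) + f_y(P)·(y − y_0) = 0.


Tangent line at P: -9*x - 5*y + 18 = 0.

Step 1: f(2, 0) = 0, so P lies on C.
Step 2: partial derivatives
  f_x(x, y) = -4*x - 2*y - 1, f_y(x, y) = -2*x - 1.
  f_x(P) = -9, f_y(P) = -5 (gradient nonzero, so P is smooth).
Step 3: tangent line at P: -9·(x − 2) + -5·(y − 0) = 0.
Expanding: -9*x - 5*y + 18 = 0.


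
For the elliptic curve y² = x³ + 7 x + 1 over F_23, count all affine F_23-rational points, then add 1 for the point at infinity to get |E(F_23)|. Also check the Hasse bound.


Affine points = {(0, 1), (0, 22), (1, 3), (1, 20), (2, 0), (3, 7), (3, 16), (4, 1), (4, 22), (5, 0), (6, 11), (6, 12), (7, 5), (7, 18), (10, 6), (10, 17), (11, 11), (11, 12), (13, 9), (13, 14), (15, 10), (15, 13), (16, 0), (18, 5), (18, 18), (19, 1), (19, 22), (21, 5), (21, 18), (22, 4), (22, 19)}; affine count = 31; |E(F_23)| = 32.

Discriminant check: Δ ∝ 4a³ + 27b² = 4·7³ + 27·1² = 4·343 + 27·1 ≡ 19 (mod 23). Nonzero ⇒ E is nonsingular.
For each x ∈ F_23, compute rhs = x³ + 7·x + 1 mod 23, then count y ∈ F_23 with y² ≡ rhs.
  x = 0: rhs = 1, matching y values: 1, 22 (2 points).
  x = 1: rhs = 9, matching y values: 3, 20 (2 points).
  x = 2: rhs = 0, matching y values: 0 (1 points).
  x = 3: rhs = 3, matching y values: 7, 16 (2 points).
  x = 4: rhs = 1, matching y values: 1, 22 (2 points).
  x = 5: rhs = 0, matching y values: 0 (1 points).
  x = 6: rhs = 6, matching y values: 11, 12 (2 points).
  x = 7: rhs = 2, matching y values: 5, 18 (2 points).
  x = 8: rhs = 17, matching y values: none (0 points).
  x = 9: rhs = 11, matching y values: none (0 points).
  x = 10: rhs = 13, matching y values: 6, 17 (2 points).
  x = 11: rhs = 6, matching y values: 11, 12 (2 points).
  x = 12: rhs = 19, matching y values: none (0 points).
  x = 13: rhs = 12, matching y values: 9, 14 (2 points).
  x = 14: rhs = 14, matching y values: none (0 points).
  x = 15: rhs = 8, matching y values: 10, 13 (2 points).
  x = 16: rhs = 0, matching y values: 0 (1 points).
  x = 17: rhs = 19, matching y values: none (0 points).
  x = 18: rhs = 2, matching y values: 5, 18 (2 points).
  x = 19: rhs = 1, matching y values: 1, 22 (2 points).
  x = 20: rhs = 22, matching y values: none (0 points).
  x = 21: rhs = 2, matching y values: 5, 18 (2 points).
  x = 22: rhs = 16, matching y values: 4, 19 (2 points).
Total affine count: 31.
Full point count |E(F_23)| = 31 + 1 = 32.
Hasse bound: |32 − (23+1)| = |8| = 8 ≤ 2√23 ≈ 9.5917 ✓.
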